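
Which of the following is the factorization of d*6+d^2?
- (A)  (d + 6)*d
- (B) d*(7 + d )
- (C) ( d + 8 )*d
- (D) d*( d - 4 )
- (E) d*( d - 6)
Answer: A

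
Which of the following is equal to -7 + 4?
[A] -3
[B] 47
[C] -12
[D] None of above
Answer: A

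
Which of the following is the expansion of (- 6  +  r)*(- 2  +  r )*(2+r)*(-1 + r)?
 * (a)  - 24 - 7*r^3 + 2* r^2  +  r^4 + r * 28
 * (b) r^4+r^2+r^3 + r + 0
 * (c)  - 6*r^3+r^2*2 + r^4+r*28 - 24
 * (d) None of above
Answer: a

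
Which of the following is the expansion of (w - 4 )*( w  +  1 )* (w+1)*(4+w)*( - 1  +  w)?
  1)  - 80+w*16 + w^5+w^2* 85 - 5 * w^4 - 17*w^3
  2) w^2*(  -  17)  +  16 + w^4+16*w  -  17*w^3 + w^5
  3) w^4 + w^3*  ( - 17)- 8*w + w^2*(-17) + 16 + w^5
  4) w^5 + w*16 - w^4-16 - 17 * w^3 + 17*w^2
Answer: 2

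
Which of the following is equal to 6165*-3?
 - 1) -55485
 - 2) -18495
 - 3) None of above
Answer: 2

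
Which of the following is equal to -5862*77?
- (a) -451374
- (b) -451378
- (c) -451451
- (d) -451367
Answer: a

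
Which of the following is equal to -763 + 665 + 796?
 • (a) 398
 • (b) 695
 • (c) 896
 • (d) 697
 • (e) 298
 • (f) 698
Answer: f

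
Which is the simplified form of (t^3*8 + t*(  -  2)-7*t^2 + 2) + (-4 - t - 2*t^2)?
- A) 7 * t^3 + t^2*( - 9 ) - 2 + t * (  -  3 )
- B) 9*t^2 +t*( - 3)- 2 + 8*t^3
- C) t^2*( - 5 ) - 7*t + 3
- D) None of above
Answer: D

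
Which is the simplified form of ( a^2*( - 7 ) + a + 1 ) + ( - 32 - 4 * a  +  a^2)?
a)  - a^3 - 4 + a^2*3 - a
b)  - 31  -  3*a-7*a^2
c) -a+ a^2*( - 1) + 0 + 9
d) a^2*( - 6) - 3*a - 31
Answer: d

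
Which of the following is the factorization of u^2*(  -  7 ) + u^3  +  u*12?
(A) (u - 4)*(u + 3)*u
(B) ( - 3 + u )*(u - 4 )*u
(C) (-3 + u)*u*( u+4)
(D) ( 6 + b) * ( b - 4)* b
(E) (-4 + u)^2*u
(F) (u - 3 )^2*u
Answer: B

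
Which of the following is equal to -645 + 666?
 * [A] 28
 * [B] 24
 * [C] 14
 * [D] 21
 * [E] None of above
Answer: D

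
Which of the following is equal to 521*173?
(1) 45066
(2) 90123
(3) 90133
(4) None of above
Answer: 3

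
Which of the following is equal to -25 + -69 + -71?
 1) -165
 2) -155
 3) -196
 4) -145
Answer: 1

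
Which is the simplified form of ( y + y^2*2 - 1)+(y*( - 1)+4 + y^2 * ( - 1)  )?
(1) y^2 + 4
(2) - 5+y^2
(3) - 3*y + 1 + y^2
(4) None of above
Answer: 4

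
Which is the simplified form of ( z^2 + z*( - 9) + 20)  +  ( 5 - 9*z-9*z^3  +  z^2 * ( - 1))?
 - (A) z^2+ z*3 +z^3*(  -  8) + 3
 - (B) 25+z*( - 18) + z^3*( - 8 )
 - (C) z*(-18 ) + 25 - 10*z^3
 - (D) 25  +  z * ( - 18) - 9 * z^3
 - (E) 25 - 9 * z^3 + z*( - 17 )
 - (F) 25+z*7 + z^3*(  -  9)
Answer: D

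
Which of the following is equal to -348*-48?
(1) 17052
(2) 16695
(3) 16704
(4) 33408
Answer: 3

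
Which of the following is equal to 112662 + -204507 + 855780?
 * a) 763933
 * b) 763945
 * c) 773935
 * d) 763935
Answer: d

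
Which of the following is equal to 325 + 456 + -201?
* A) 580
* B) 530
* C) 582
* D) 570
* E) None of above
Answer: A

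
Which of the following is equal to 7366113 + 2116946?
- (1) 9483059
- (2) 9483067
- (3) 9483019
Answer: 1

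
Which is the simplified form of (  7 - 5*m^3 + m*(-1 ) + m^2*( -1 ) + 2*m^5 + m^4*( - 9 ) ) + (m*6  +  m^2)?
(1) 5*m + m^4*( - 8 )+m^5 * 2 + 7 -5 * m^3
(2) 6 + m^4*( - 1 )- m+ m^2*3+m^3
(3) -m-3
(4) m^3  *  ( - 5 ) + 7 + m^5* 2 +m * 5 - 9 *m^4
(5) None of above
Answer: 4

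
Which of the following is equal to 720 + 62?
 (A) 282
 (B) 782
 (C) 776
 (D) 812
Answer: B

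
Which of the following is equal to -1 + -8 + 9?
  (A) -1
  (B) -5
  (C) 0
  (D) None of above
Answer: C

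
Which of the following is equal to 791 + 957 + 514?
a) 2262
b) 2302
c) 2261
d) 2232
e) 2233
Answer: a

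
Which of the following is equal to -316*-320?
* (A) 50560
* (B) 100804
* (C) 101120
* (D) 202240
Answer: C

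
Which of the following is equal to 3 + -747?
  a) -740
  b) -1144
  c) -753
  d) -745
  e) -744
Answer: e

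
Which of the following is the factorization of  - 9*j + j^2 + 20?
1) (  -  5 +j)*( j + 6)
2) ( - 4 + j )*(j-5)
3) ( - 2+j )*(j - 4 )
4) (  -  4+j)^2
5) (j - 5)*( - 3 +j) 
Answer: 2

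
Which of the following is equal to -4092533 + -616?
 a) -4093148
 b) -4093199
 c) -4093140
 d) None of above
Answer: d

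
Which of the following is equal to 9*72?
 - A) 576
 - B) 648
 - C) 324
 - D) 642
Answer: B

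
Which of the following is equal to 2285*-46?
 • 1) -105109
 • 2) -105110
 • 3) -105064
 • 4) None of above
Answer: 2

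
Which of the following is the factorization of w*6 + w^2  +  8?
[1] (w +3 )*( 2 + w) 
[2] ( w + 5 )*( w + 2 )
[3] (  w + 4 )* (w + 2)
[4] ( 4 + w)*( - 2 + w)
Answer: 3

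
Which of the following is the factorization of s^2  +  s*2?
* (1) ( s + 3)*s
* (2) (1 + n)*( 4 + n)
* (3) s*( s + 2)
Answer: 3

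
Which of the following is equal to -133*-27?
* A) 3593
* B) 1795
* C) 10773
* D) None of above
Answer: D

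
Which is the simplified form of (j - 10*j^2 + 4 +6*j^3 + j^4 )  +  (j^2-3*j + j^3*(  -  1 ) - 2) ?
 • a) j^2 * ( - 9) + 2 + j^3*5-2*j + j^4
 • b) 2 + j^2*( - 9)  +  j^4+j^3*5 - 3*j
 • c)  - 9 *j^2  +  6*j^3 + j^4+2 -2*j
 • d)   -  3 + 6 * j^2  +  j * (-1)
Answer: a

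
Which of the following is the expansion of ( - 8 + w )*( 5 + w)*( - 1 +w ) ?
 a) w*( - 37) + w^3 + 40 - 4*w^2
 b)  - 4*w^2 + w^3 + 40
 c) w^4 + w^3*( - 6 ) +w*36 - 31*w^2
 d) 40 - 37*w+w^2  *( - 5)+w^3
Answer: a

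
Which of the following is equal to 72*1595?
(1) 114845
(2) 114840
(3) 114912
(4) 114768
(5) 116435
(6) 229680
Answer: 2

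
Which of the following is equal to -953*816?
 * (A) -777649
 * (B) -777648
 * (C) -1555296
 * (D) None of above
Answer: B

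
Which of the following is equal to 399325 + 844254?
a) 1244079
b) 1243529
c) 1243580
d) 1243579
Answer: d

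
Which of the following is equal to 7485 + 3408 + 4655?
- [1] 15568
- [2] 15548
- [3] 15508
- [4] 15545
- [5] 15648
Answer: 2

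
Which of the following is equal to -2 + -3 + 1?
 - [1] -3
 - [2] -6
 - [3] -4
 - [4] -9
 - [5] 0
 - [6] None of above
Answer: 3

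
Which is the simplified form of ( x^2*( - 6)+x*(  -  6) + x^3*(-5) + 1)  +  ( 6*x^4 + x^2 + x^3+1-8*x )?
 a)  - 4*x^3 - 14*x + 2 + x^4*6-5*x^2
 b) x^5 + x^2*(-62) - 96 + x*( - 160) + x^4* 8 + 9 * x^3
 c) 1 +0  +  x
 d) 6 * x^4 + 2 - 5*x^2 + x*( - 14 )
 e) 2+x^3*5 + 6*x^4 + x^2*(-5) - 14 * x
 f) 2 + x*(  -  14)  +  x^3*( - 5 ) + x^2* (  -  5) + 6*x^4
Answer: a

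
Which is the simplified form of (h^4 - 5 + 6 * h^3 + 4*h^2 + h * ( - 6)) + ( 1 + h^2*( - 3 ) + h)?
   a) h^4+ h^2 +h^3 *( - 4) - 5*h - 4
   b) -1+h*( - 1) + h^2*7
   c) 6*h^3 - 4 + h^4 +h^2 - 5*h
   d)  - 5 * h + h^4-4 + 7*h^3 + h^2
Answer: c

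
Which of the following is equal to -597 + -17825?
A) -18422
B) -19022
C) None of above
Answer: A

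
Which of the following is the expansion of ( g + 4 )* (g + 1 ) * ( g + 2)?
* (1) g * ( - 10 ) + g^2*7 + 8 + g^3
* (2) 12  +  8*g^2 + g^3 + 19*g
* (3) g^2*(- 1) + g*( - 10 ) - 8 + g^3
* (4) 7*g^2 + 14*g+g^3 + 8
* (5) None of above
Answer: 4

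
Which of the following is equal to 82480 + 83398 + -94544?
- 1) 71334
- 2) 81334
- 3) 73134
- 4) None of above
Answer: 1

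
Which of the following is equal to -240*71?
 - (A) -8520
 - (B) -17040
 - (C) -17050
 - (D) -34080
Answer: B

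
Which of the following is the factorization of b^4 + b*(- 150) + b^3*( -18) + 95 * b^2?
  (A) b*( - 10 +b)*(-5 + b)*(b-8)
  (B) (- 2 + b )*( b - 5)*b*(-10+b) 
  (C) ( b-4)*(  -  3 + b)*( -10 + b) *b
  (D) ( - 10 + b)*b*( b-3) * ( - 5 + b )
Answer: D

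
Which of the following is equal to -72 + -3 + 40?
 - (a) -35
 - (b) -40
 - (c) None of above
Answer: a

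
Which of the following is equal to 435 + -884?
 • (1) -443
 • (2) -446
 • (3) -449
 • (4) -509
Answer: 3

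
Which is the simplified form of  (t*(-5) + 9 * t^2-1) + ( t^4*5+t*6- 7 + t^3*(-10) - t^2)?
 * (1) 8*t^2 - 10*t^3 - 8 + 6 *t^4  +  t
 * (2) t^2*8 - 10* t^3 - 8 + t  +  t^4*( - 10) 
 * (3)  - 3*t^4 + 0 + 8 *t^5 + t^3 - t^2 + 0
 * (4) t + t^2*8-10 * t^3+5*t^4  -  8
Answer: 4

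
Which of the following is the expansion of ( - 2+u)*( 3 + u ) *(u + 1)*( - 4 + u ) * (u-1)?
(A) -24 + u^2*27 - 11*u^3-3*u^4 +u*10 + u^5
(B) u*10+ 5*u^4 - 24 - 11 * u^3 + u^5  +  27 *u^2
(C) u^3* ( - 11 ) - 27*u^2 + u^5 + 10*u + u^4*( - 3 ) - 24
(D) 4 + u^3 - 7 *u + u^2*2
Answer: A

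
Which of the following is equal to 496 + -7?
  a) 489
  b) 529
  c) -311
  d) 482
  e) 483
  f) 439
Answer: a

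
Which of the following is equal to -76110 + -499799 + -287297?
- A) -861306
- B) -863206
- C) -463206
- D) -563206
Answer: B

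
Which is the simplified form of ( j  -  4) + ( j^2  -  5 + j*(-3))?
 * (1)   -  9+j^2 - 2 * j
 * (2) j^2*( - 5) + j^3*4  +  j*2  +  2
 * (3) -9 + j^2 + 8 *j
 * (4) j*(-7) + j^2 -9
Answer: 1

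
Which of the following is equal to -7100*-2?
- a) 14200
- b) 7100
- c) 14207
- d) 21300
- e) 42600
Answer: a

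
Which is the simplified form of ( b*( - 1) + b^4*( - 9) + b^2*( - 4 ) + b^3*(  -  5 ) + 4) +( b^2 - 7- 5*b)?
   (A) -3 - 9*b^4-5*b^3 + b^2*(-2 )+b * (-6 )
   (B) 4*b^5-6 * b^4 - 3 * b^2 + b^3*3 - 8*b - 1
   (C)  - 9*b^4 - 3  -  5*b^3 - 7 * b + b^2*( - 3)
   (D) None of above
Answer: D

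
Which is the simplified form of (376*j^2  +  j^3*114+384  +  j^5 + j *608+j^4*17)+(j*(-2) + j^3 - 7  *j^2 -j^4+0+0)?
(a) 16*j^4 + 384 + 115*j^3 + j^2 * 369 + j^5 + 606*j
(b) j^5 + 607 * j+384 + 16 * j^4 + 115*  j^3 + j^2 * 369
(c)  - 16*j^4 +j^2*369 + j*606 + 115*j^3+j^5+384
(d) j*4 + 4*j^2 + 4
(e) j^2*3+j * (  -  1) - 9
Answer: a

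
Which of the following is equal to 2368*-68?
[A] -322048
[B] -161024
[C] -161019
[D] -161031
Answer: B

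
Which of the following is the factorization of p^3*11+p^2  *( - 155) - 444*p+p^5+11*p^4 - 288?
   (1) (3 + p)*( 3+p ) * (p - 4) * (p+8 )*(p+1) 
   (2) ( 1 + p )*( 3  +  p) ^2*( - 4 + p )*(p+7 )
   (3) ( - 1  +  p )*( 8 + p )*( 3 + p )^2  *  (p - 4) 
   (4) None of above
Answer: 1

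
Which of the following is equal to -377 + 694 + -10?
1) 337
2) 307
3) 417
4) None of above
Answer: 2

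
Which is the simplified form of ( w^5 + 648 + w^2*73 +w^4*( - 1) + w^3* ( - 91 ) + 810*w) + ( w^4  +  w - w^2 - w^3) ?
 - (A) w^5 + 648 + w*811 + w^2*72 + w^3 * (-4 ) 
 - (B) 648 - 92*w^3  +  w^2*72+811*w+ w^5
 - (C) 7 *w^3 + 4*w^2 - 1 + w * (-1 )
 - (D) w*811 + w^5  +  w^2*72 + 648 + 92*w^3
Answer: B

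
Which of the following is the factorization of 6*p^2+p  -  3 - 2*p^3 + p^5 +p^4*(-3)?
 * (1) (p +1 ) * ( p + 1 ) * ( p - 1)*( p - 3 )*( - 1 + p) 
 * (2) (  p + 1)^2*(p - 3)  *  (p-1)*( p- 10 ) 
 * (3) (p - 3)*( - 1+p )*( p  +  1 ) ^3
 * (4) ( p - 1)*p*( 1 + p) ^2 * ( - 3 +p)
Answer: 1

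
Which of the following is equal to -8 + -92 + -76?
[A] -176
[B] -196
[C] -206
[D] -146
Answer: A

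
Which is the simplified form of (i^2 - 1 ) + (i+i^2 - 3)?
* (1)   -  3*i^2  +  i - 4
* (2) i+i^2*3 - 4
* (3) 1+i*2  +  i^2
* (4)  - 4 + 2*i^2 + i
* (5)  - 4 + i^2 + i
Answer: 4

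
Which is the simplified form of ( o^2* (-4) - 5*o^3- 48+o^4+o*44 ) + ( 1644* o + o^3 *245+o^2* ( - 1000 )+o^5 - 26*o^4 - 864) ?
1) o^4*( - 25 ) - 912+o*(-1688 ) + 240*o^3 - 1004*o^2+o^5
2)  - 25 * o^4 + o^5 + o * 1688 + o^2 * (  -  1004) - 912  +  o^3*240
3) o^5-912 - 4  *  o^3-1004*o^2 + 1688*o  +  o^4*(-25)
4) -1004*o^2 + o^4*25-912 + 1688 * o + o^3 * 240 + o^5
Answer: 2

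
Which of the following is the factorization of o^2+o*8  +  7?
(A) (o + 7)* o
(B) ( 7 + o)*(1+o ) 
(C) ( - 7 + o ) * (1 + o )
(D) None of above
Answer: B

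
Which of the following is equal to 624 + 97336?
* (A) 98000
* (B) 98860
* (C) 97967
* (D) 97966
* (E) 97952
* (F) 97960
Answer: F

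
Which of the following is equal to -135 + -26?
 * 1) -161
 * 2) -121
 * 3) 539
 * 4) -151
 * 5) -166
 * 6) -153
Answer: 1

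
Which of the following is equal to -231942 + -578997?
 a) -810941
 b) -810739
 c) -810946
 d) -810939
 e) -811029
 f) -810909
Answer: d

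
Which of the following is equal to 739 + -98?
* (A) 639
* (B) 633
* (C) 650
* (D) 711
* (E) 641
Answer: E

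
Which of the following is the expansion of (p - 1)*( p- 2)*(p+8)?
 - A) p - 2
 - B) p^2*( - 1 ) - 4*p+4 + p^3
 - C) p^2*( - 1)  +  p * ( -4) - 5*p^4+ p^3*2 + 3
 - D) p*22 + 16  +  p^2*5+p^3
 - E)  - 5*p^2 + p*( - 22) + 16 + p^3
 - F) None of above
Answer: F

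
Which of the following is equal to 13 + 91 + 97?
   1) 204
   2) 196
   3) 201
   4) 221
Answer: 3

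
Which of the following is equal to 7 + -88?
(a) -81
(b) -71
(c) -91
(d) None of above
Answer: a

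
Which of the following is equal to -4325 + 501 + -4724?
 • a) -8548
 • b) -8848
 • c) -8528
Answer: a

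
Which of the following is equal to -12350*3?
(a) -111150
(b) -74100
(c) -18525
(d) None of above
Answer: d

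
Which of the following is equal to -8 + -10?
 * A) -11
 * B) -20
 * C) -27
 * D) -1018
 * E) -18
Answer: E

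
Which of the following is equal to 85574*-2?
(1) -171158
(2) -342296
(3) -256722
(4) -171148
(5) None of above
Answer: 4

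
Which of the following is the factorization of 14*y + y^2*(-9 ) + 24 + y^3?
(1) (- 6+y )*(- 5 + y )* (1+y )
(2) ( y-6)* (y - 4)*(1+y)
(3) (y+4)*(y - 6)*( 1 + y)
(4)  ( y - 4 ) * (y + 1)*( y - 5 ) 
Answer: 2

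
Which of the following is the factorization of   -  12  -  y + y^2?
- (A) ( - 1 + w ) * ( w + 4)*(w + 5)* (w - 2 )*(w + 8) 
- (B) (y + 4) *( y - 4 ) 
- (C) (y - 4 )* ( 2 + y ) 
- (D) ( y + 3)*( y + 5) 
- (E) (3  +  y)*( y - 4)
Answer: E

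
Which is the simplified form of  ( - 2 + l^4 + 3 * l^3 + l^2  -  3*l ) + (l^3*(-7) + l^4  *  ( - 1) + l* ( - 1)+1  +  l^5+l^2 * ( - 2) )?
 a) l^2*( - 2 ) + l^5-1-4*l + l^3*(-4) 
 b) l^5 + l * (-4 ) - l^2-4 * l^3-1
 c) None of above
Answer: b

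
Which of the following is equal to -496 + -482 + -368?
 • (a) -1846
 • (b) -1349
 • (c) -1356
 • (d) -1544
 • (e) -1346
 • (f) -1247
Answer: e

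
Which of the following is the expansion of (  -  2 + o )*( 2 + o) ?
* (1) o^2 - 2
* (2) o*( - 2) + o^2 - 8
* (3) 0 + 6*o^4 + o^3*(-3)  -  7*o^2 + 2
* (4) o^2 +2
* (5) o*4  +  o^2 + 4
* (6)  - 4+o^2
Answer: 6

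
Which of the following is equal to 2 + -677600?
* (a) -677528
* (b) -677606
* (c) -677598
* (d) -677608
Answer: c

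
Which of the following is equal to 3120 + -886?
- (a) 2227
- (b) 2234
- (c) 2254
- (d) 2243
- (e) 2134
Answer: b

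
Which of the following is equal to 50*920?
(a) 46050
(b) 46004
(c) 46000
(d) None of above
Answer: c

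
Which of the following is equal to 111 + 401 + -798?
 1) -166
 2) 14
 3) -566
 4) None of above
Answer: 4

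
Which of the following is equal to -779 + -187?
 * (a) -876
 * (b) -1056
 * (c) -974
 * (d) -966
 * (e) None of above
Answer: d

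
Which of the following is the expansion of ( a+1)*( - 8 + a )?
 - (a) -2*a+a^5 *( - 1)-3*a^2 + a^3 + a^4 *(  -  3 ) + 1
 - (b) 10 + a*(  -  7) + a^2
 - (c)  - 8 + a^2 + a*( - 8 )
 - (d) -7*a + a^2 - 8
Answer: d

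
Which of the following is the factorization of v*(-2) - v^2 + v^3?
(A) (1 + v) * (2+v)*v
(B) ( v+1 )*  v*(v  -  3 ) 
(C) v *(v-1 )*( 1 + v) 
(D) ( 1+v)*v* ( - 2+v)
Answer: D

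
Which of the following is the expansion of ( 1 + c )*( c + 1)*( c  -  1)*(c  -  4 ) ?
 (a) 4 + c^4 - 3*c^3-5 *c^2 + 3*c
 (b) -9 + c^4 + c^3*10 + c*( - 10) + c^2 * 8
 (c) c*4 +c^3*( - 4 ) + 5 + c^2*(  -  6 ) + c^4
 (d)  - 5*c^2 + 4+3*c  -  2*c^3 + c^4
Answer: a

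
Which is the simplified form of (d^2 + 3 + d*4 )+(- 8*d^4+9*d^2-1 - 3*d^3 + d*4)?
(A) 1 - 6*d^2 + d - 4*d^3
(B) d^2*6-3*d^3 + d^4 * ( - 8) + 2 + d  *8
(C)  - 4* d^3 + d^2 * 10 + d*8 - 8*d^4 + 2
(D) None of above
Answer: D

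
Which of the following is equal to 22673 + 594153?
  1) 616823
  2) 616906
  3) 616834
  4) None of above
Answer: 4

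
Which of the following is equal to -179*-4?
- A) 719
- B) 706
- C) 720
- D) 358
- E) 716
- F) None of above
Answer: E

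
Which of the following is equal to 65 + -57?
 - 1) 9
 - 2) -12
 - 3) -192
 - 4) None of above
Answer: 4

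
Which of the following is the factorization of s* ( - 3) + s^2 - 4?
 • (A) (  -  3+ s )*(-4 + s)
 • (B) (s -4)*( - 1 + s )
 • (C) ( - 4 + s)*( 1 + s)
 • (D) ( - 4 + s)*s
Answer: C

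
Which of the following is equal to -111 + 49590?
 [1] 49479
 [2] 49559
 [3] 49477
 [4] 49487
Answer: 1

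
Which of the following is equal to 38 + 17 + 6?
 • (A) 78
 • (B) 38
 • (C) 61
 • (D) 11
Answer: C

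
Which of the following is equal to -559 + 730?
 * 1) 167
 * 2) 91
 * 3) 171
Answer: 3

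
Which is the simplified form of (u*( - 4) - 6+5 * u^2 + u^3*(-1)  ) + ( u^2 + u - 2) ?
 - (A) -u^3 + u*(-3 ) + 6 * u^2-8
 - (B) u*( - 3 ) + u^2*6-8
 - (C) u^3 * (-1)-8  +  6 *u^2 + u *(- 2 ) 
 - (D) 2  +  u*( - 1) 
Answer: A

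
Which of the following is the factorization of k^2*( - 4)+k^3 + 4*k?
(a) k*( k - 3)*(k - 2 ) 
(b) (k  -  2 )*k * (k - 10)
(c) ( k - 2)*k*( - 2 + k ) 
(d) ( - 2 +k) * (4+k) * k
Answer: c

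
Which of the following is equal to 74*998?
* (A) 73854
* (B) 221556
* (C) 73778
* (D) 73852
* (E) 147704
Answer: D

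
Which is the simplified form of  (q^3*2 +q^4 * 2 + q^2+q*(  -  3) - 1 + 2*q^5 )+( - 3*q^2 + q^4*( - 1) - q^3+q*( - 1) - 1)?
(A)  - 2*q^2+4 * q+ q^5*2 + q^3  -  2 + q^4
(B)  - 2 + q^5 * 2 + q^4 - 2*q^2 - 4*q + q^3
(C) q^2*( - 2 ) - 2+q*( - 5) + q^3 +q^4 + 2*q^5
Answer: B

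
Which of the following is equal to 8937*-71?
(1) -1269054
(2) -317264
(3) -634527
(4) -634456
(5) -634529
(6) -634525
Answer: 3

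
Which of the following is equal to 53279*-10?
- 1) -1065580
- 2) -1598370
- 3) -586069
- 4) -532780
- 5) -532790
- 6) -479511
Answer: 5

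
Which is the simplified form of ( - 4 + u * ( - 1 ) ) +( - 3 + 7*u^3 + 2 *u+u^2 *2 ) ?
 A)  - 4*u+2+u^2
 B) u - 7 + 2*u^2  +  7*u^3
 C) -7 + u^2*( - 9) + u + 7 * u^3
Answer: B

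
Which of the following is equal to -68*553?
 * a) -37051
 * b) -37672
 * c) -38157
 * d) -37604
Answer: d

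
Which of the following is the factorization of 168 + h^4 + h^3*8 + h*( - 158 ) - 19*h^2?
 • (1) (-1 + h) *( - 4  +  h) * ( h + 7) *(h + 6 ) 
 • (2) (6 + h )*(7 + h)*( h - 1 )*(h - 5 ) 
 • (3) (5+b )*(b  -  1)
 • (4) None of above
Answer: 1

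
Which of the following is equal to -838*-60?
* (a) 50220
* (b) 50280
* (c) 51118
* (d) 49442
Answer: b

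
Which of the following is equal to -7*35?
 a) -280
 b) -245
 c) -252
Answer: b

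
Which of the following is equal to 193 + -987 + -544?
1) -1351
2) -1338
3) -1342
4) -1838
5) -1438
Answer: 2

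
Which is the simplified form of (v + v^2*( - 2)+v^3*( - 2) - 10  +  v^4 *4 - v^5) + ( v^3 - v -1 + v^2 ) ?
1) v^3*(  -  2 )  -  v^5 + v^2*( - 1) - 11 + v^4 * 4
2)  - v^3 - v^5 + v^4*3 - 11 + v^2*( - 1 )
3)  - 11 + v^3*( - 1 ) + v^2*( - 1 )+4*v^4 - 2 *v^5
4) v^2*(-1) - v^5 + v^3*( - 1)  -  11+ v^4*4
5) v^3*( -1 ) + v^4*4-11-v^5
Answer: 4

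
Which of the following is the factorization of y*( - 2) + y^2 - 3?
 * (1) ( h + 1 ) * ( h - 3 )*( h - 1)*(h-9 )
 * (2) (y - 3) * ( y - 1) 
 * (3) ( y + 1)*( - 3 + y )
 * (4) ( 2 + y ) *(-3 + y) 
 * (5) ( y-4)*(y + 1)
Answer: 3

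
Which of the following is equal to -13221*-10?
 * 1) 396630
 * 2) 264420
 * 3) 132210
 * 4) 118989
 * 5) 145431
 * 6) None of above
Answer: 3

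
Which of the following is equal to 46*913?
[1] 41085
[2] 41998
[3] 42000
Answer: 2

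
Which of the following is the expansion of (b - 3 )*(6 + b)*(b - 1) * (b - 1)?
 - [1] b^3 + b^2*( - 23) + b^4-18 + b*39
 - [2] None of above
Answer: 1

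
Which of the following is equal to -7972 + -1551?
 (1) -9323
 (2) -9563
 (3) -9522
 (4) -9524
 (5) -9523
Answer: 5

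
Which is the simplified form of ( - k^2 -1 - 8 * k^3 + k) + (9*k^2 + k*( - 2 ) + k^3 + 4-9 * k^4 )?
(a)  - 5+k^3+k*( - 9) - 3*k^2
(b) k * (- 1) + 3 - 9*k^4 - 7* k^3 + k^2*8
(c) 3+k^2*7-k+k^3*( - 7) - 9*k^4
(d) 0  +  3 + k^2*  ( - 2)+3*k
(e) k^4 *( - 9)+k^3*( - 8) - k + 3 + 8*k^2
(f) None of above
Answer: b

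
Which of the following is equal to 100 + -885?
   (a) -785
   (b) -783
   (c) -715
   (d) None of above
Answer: a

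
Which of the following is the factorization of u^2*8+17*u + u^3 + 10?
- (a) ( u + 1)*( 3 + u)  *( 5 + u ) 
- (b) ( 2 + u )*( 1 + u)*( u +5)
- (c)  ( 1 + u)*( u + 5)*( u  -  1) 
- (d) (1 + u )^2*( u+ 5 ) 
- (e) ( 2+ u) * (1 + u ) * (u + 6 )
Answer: b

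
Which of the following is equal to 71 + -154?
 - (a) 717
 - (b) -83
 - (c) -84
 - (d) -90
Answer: b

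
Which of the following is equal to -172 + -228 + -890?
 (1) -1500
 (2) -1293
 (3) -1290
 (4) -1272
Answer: 3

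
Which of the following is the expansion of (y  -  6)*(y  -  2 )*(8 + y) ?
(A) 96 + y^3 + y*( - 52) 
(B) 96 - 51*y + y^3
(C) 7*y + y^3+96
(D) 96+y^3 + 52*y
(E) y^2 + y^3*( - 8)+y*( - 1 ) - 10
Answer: A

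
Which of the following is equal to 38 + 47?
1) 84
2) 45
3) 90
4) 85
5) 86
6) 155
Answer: 4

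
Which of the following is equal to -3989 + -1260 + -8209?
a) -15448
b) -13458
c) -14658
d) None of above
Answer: b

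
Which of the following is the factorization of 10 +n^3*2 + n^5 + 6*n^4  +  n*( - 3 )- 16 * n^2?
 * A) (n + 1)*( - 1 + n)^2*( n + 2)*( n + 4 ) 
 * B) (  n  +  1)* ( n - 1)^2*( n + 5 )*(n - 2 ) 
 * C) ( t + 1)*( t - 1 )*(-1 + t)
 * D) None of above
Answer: D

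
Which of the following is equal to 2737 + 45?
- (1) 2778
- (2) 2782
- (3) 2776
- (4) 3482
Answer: 2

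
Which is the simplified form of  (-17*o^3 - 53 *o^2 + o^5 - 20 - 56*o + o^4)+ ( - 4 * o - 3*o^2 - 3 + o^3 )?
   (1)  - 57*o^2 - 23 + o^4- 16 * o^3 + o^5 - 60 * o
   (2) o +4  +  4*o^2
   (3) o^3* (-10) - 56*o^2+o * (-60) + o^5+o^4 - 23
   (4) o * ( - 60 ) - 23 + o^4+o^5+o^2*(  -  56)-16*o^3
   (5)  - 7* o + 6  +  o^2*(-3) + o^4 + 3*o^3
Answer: 4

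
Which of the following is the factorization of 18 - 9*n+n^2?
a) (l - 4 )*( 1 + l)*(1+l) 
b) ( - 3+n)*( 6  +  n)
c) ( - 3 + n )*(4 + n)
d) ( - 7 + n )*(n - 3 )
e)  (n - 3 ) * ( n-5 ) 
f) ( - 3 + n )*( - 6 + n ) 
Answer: f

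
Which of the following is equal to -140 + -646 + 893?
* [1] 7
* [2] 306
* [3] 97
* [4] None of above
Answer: 4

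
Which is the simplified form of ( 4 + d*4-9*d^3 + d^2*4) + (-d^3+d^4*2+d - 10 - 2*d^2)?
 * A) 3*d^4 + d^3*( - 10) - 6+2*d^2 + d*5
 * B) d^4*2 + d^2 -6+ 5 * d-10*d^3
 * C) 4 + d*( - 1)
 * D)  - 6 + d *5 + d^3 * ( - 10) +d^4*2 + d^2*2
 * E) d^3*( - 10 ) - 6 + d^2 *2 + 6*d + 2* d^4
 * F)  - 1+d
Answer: D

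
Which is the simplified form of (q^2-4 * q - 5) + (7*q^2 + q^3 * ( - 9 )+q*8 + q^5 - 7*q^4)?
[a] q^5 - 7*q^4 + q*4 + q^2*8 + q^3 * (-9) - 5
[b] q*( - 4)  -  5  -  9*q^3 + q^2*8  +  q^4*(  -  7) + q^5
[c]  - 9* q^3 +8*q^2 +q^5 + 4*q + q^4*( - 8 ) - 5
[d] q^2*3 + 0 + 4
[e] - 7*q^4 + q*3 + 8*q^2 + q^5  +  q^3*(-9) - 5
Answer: a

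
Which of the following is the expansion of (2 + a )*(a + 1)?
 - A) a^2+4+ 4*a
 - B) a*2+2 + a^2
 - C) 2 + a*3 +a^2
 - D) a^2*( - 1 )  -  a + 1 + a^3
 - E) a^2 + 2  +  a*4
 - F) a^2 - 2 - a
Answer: C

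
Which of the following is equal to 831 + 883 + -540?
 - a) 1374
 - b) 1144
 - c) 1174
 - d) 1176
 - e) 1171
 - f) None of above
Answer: c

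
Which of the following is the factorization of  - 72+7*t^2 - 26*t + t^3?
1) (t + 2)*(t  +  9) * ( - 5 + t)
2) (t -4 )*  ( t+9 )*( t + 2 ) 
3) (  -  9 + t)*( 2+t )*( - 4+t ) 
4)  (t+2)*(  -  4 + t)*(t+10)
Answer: 2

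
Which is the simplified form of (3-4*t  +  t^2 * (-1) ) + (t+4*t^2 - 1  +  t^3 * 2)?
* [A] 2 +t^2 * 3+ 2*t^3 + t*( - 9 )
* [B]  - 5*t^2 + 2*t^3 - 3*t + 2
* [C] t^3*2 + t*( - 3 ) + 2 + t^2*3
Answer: C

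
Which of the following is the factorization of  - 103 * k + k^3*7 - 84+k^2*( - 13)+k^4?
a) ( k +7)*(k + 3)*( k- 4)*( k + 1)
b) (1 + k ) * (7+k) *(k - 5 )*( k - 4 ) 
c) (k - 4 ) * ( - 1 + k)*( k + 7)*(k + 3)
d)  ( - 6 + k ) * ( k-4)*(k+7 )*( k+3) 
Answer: a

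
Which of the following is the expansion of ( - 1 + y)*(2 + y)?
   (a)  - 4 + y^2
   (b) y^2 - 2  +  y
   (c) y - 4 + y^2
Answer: b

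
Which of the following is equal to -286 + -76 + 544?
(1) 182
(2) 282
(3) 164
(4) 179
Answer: 1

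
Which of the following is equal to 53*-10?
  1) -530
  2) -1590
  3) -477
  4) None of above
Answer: 1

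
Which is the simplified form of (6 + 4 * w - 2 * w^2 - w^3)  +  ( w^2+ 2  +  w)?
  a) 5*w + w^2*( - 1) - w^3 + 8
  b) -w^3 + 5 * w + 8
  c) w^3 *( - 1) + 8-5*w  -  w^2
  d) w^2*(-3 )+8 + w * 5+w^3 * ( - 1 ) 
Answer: a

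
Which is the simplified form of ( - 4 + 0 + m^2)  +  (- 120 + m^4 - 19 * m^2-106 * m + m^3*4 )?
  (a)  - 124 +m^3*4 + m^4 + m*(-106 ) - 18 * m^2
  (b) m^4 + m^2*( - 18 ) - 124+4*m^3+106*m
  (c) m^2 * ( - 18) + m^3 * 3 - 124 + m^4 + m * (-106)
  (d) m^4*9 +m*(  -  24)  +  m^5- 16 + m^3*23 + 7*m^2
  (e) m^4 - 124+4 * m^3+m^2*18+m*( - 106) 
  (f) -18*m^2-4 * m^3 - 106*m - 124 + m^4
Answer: a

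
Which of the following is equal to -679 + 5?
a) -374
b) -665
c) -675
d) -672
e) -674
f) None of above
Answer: e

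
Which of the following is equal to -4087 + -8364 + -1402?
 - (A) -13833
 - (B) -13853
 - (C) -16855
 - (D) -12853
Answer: B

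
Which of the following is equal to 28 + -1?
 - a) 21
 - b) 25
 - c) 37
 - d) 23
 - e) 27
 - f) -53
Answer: e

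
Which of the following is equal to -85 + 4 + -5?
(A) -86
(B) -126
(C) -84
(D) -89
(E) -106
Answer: A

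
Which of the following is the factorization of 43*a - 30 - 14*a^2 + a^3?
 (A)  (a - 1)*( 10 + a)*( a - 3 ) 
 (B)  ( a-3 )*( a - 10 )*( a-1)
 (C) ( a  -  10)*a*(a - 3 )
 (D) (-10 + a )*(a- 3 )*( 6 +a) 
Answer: B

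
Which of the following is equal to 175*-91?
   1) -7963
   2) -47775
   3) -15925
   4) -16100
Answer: 3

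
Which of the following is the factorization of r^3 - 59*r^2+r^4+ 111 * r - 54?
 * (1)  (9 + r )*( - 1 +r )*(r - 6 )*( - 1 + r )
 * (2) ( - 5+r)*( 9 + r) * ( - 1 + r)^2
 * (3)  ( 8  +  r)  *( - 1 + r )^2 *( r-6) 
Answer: 1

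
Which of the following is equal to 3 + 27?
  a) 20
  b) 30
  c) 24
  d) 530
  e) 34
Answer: b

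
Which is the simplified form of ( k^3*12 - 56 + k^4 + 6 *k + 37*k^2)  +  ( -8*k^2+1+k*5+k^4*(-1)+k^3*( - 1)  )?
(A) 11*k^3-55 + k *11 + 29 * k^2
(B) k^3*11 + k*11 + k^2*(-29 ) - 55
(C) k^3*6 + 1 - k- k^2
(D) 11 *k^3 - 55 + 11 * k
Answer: A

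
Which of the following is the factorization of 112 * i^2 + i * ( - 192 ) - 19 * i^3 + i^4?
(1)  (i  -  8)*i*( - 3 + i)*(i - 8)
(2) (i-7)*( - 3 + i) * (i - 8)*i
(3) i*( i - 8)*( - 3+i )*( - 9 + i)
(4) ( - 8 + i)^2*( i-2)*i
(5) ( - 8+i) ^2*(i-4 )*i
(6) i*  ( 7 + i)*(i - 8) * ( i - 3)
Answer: 1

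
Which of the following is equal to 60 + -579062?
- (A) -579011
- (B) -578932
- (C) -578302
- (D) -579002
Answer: D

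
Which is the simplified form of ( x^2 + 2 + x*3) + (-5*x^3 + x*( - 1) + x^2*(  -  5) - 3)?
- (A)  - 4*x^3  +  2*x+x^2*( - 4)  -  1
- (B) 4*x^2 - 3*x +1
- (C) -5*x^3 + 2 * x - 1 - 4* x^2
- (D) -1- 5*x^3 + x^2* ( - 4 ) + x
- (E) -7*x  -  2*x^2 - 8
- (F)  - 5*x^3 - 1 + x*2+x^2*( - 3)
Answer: C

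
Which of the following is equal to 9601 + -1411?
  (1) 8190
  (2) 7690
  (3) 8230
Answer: 1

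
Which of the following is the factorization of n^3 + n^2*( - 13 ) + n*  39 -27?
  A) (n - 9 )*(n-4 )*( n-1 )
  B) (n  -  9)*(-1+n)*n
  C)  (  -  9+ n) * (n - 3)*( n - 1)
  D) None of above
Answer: C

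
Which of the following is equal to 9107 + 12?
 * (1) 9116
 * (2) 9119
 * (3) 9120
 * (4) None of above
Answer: 2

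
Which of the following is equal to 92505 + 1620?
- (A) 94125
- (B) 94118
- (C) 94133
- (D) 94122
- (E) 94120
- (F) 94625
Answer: A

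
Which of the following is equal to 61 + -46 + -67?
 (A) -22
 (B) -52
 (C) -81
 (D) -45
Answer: B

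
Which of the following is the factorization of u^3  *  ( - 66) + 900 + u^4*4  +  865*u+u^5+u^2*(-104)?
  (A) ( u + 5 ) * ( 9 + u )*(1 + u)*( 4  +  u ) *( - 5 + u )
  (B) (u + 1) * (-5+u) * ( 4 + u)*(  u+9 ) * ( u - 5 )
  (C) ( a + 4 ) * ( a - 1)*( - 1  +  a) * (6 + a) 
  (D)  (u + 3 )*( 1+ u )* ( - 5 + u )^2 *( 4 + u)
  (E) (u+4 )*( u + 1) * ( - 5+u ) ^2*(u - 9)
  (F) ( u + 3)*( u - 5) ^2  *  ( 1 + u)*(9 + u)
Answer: B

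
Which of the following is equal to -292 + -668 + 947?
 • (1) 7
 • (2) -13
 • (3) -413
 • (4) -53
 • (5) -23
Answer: 2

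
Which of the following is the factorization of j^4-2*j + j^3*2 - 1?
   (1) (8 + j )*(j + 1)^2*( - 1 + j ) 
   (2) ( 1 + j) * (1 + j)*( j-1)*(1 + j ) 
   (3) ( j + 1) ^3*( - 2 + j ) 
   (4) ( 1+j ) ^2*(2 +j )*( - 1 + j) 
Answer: 2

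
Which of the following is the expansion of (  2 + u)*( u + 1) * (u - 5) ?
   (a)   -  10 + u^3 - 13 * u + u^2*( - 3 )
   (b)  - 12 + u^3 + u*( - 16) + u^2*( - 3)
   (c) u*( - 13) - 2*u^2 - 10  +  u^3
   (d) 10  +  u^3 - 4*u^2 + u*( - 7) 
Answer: c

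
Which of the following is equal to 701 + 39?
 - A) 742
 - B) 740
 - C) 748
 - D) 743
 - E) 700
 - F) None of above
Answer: B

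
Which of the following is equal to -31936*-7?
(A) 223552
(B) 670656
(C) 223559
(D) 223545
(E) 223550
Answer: A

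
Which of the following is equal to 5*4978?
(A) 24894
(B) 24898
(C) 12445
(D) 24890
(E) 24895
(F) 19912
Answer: D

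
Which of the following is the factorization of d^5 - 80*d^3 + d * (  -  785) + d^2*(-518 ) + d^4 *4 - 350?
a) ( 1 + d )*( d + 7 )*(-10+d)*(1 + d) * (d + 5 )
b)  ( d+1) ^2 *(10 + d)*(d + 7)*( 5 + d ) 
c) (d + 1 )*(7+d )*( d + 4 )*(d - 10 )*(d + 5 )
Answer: a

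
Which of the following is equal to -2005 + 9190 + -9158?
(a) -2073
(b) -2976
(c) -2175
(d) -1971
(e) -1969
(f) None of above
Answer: f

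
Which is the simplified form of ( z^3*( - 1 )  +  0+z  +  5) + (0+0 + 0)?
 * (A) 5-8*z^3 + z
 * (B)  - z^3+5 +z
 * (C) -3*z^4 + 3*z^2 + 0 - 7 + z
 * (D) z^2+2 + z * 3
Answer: B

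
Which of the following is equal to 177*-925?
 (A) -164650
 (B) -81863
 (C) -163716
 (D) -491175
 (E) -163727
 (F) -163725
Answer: F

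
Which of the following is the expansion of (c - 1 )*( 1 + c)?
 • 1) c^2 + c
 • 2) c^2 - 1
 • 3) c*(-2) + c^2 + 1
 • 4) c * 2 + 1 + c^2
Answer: 2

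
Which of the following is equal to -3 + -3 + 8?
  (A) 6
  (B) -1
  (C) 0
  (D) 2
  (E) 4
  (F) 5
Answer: D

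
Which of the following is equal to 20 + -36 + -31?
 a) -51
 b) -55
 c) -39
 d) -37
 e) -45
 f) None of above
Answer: f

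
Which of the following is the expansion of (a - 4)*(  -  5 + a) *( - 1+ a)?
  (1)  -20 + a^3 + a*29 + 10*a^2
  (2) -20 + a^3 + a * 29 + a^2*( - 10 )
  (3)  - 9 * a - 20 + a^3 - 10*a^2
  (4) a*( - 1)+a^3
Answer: 2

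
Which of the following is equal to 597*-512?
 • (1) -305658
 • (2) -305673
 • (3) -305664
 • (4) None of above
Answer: 3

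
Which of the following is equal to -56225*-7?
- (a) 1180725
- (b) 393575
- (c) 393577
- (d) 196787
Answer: b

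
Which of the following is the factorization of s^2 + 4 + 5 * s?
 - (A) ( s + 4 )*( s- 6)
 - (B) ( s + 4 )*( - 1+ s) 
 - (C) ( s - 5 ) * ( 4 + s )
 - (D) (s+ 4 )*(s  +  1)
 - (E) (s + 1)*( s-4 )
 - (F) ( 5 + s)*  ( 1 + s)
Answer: D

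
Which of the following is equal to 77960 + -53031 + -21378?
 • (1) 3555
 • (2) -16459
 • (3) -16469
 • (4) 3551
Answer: 4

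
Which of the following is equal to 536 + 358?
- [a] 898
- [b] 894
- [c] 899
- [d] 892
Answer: b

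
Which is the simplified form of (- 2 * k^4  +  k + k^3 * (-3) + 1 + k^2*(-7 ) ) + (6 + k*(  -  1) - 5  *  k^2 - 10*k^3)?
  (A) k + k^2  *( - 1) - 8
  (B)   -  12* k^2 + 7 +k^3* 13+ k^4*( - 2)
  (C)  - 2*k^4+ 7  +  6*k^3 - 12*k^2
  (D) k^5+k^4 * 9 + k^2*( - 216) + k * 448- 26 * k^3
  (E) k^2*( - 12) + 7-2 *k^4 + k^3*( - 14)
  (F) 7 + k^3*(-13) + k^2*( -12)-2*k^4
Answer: F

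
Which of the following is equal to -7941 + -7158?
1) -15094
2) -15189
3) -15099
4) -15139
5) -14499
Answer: 3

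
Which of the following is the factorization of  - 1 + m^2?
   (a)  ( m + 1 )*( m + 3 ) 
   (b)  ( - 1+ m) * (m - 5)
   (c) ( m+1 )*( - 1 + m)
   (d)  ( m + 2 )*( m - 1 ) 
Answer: c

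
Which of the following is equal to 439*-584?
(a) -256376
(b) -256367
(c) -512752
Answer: a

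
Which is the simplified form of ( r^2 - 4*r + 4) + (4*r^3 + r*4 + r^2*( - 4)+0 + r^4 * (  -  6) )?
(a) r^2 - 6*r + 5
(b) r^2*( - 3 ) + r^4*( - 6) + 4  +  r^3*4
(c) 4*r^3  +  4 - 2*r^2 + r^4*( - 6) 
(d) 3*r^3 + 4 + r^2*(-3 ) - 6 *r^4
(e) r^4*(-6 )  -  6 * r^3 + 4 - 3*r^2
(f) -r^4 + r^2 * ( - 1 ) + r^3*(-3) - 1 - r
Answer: b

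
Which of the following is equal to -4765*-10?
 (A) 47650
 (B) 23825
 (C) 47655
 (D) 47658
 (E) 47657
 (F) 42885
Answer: A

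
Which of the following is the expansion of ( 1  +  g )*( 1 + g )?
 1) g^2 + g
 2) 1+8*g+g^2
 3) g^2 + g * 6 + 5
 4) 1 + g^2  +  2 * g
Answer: 4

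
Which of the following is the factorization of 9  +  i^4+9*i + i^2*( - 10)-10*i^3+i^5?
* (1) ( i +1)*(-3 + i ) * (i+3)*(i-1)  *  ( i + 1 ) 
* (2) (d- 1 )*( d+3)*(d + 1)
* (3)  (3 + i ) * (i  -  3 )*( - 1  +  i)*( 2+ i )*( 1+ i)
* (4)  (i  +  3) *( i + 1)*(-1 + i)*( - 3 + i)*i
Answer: 1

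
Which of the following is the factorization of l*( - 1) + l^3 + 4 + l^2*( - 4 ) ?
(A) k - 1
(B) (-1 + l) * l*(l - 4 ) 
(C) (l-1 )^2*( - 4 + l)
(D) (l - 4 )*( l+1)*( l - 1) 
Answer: D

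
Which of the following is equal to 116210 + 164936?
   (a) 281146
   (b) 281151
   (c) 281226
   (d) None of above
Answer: a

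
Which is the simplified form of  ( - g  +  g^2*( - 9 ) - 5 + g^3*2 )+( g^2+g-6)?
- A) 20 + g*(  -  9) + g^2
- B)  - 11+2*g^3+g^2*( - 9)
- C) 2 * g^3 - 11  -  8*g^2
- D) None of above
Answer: C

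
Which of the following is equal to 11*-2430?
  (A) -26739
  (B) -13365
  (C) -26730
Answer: C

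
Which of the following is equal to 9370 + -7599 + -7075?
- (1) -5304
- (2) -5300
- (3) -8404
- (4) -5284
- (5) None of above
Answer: 1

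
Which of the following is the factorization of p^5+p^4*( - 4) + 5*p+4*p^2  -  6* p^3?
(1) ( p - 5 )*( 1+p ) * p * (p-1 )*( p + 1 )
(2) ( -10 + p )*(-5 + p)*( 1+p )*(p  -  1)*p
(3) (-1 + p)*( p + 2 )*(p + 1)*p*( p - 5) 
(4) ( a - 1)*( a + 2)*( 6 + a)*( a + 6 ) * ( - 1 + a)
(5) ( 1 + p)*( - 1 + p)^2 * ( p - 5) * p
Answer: 1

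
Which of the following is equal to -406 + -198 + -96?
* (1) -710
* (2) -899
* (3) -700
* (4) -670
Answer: 3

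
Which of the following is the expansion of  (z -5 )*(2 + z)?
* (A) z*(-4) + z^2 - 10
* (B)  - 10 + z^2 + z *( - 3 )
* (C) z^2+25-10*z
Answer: B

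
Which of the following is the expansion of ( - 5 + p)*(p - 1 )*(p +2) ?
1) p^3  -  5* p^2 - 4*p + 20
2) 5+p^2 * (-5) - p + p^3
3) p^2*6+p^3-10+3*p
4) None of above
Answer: 4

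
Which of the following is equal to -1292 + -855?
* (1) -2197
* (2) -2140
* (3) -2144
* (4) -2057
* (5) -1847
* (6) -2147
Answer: 6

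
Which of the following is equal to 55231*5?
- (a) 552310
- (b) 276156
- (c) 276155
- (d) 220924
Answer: c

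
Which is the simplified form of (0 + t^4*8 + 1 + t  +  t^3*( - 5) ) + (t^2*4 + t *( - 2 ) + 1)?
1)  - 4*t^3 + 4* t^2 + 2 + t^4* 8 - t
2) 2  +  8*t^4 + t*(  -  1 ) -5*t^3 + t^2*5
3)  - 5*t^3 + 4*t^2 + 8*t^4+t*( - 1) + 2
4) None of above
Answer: 3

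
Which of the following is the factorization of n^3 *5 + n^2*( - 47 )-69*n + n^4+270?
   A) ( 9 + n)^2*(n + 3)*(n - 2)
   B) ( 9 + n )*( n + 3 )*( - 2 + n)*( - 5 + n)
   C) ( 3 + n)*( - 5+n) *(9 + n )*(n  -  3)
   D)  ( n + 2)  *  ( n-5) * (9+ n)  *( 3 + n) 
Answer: B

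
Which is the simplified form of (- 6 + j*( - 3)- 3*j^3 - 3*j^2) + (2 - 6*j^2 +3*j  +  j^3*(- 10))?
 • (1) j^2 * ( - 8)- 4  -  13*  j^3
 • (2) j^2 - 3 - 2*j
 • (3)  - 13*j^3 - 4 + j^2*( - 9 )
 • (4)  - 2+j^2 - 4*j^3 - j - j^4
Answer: 3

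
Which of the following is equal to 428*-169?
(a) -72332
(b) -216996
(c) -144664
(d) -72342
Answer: a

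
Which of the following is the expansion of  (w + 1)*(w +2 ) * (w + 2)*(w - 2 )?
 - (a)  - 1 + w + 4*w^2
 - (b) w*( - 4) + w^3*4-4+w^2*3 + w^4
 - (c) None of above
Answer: c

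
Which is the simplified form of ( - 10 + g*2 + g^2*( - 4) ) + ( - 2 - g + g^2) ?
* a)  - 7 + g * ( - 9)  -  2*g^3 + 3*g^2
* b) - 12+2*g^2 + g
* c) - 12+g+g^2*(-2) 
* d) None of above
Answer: d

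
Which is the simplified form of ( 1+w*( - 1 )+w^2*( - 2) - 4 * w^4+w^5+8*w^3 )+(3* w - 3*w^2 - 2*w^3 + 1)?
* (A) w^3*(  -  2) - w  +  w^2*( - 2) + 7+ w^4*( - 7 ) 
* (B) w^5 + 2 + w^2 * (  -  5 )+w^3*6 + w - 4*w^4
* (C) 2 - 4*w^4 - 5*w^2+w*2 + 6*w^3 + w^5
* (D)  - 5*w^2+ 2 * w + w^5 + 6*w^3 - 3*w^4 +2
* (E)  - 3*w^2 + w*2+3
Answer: C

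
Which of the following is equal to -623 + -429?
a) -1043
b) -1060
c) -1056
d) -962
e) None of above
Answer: e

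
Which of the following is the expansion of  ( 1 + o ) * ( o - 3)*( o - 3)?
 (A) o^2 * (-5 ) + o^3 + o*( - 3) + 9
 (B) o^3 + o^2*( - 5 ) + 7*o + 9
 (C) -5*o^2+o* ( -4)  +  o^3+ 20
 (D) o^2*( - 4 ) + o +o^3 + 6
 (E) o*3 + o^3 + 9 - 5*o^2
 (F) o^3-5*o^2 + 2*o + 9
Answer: E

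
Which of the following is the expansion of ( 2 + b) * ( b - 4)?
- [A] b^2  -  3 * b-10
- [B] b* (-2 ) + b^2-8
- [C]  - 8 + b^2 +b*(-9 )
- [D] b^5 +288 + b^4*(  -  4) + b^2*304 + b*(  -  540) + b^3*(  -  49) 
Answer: B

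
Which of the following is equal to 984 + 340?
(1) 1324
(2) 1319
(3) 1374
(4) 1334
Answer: 1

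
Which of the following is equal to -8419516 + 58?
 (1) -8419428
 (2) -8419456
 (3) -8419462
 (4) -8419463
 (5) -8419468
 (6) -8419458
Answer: 6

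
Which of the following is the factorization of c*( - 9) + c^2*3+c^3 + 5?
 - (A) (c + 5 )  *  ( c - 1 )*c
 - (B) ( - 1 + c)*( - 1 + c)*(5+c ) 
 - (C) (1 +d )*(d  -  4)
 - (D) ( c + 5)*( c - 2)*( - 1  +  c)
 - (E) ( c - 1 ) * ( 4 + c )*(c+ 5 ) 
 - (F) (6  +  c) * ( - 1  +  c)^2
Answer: B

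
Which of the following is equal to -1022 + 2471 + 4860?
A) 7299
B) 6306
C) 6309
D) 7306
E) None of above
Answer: C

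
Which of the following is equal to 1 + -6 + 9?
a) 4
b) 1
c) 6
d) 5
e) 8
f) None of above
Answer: a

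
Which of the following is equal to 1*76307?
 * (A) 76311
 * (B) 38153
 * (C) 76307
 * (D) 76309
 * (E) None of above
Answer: C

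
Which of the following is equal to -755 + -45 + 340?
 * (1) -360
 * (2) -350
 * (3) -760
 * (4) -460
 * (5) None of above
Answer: 4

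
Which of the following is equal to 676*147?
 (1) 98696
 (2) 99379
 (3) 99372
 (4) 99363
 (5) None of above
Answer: 3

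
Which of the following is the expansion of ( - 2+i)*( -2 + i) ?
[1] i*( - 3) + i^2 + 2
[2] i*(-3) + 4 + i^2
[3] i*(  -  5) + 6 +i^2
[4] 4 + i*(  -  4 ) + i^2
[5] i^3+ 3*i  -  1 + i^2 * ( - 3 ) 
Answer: 4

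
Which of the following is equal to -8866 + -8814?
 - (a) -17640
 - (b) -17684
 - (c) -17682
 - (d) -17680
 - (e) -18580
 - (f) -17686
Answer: d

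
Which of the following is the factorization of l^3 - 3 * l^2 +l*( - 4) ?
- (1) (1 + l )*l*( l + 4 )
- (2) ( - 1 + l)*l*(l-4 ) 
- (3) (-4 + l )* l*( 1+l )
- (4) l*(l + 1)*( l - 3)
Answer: 3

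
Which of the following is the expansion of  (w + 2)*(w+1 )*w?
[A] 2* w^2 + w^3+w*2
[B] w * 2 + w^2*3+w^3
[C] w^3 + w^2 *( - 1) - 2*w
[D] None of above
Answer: B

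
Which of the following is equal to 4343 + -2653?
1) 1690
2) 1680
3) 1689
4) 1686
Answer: 1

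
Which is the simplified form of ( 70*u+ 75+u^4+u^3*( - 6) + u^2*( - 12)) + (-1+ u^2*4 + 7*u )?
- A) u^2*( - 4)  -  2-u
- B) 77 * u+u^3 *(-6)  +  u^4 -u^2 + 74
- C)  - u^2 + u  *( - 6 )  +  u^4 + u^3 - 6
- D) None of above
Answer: D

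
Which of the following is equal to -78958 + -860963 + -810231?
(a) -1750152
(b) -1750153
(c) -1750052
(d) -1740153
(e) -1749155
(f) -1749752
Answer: a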